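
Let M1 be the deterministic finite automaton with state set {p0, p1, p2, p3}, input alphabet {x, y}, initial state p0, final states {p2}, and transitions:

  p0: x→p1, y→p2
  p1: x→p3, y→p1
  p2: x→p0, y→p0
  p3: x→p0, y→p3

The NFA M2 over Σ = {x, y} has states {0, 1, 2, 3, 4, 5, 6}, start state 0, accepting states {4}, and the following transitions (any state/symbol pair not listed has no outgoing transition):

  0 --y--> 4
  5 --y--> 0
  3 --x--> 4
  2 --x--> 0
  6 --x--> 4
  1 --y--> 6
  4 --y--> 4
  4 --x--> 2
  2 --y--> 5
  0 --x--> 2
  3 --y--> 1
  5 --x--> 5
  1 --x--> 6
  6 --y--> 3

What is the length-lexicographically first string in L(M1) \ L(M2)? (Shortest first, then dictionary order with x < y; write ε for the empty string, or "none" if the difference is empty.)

The string yxy is accepted by M1 but not by M2.
No shorter string lies in the difference, and yxy is the lexicographically first length-3 string in L(M1) \ L(M2).

yxy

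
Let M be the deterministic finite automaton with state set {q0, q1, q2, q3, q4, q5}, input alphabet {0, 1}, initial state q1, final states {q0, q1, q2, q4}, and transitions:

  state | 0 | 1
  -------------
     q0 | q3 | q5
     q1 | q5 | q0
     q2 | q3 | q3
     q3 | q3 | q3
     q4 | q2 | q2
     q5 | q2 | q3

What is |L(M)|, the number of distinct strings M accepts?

4

The useful subgraph on states {q0, q1, q2, q5} is acyclic, so L(M) is finite; the longest accepting path visits 4 useful states, giving maximum string length 3.
Counting accepting paths from q1 by length: 1 of length 0, 1 of length 1, 1 of length 2, 1 of length 3. Total 4.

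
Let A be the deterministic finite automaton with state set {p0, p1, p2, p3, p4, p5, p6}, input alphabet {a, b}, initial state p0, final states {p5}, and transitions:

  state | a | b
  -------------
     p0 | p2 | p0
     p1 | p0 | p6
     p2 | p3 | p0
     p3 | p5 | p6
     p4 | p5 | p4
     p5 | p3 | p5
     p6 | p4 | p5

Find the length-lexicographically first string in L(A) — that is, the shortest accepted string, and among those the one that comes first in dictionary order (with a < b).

A breadth-first search from p0 reaches an accepting state first via the path p0 → p2 → p3 → p5 on input aaa.
No string of length < 3 is accepted (BFS exhausts all shorter strings without reaching an accepting state), and aaa is the lexicographically least accepting string of length 3.

aaa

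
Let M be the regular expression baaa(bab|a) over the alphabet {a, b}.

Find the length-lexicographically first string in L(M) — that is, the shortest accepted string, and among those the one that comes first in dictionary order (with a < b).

baaaa

By inspection of the expression, no string of length less than 5 matches, and baaaa is the lexicographically first match of length 5.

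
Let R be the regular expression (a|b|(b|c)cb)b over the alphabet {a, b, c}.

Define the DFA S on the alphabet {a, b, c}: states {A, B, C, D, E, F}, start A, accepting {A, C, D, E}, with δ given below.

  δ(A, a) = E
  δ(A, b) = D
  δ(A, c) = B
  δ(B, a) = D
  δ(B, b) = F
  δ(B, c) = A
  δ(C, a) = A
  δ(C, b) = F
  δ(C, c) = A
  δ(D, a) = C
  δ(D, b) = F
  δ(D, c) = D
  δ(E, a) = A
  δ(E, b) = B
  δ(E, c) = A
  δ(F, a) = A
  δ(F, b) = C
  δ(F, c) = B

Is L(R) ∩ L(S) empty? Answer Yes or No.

No

The string bcbb is accepted by both R and S.
Hence L(R) ∩ L(S) ≠ ∅.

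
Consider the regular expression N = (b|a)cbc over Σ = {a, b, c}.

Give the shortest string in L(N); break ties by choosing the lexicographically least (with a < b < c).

By inspection of the expression, no string of length less than 4 matches, and acbc is the lexicographically first match of length 4.

acbc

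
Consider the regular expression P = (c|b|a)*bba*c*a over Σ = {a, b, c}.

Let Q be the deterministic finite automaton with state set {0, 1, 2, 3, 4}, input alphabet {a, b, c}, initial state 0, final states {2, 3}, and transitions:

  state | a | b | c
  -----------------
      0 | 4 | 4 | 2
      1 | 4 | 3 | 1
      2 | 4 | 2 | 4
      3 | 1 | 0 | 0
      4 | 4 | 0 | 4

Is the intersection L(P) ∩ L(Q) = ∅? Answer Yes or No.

Converting the expression P to a DFA (subset construction, then merging equivalent states) gives the minimal DFA with states {p0, p1, p2, p3, p4, p5}, start state p0, accepting states {p3, p5} and transitions p0: a→p0, b→p1, c→p0; p1: a→p0, b→p2, c→p0; p2: a→p3, b→p2, c→p4; p3: a→p3, b→p1, c→p4; p4: a→p5, b→p1, c→p4; p5: a→p0, b→p1, c→p0.
Exploring the product automaton P × Q from the start pair (p0, 0), following both machines on each input symbol, reaches 13 state pairs: (p0, 0), (p0, 4), (p1, 4), (p0, 2), (p1, 0), (p2, 0), (p1, 2), (p2, 4), (p3, 4), (p4, 2), (p2, 2), (p4, 4), (p5, 4).
P accepts in {p3, p5} and Q accepts in {2, 3}; no reachable pair has both components accepting, so no string drives both machines to acceptance simultaneously and L(P) ∩ L(Q) = ∅.
So no string is accepted by both, and the intersection is empty.

Yes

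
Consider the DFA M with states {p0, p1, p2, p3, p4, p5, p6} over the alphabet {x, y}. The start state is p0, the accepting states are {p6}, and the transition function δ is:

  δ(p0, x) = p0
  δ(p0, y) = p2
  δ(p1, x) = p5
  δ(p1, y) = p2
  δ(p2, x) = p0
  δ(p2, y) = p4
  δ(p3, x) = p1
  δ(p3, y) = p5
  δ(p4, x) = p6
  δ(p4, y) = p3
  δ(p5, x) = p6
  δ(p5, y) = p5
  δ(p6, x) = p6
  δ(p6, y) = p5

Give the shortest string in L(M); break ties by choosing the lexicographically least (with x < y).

yyx

A breadth-first search from p0 reaches an accepting state first via the path p0 → p2 → p4 → p6 on input yyx.
No string of length < 3 is accepted (BFS exhausts all shorter strings without reaching an accepting state), and yyx is the lexicographically least accepting string of length 3.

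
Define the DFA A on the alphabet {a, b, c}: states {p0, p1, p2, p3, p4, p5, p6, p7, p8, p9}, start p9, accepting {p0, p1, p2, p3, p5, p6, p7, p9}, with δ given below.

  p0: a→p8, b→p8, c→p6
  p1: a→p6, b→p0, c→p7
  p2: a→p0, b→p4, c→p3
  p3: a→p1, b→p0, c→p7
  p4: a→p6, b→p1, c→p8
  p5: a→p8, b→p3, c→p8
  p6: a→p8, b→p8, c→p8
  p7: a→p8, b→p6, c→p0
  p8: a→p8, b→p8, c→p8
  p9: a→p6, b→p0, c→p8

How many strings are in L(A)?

4

The useful subgraph on states {p0, p6, p9} is acyclic, so L(A) is finite; the longest accepting path visits 3 useful states, giving maximum string length 2.
Counting accepting paths from p9 by length: 1 of length 0, 2 of length 1, 1 of length 2. Total 4.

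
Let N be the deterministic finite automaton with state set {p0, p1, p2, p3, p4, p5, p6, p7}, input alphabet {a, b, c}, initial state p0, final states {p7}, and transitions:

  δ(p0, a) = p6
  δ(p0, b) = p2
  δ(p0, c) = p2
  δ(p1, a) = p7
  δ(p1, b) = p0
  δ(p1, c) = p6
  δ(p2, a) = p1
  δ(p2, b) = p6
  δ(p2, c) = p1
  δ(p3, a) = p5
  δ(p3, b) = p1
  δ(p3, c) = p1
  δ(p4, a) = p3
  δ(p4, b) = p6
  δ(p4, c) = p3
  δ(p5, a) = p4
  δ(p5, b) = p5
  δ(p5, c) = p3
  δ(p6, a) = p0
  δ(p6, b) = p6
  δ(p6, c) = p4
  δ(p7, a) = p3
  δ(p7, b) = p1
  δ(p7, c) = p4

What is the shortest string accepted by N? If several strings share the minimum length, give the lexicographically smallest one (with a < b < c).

A breadth-first search from p0 reaches an accepting state first via the path p0 → p2 → p1 → p7 on input baa.
No string of length < 3 is accepted (BFS exhausts all shorter strings without reaching an accepting state), and baa is the lexicographically least accepting string of length 3.

baa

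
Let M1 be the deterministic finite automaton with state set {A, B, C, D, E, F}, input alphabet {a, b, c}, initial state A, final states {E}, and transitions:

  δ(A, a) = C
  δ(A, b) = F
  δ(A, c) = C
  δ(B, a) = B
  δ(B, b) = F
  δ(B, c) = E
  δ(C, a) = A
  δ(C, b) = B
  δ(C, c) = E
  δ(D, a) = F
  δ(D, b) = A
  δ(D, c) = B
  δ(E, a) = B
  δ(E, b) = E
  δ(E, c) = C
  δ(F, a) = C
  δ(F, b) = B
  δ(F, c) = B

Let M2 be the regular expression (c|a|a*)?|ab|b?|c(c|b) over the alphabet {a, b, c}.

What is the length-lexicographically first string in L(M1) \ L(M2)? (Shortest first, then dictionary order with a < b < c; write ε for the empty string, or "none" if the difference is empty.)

ac

The string ac is accepted by M1 but not by M2.
No shorter string lies in the difference, and ac is the lexicographically first length-2 string in L(M1) \ L(M2).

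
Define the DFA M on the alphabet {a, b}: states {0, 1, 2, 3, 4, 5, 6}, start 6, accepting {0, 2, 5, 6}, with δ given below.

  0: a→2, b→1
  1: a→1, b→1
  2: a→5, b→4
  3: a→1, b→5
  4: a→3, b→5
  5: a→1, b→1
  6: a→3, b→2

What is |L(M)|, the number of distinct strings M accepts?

6

The useful subgraph on states {2, 3, 4, 5, 6} is acyclic, so L(M) is finite; the longest accepting path visits 5 useful states, giving maximum string length 4.
Counting accepting paths from 6 by length: 1 of length 0, 1 of length 1, 2 of length 2, 1 of length 3, 1 of length 4. Total 6.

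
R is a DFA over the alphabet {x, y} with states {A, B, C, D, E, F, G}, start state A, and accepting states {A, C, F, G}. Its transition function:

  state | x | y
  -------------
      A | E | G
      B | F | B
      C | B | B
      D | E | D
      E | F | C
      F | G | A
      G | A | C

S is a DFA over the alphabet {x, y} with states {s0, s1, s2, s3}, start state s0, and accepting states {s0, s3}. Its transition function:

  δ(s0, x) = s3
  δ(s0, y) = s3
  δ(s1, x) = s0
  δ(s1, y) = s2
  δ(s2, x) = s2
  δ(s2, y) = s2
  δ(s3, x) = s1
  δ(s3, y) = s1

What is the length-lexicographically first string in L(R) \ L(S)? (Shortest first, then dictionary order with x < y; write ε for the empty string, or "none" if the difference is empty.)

The string xx is accepted by R but not by S.
No shorter string lies in the difference, and xx is the lexicographically first length-2 string in L(R) \ L(S).

xx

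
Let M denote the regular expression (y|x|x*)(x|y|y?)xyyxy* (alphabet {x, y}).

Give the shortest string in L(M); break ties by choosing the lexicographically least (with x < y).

By inspection of the expression, no string of length less than 4 matches, and xyyx is the lexicographically first match of length 4.

xyyx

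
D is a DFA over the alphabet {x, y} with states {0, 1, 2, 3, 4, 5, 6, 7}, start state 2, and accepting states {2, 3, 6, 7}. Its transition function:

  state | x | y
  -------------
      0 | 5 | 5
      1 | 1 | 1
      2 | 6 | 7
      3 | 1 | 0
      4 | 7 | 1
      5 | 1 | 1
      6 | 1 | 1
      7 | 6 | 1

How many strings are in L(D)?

4

The useful subgraph on states {2, 6, 7} is acyclic, so L(D) is finite; the longest accepting path visits 3 useful states, giving maximum string length 2.
Counting accepting paths from 2 by length: 1 of length 0, 2 of length 1, 1 of length 2. Total 4.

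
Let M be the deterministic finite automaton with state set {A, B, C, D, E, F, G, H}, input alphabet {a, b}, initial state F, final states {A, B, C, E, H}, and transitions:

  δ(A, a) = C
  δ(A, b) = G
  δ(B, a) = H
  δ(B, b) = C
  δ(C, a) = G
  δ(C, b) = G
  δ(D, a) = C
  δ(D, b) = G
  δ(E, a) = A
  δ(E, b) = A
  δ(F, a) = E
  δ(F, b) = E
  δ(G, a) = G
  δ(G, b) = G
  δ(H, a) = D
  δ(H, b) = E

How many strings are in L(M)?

10

The useful subgraph on states {A, C, E, F} is acyclic, so L(M) is finite; the longest accepting path visits 4 useful states, giving maximum string length 3.
Counting accepting paths from F by length: 2 of length 1, 4 of length 2, 4 of length 3. Total 10.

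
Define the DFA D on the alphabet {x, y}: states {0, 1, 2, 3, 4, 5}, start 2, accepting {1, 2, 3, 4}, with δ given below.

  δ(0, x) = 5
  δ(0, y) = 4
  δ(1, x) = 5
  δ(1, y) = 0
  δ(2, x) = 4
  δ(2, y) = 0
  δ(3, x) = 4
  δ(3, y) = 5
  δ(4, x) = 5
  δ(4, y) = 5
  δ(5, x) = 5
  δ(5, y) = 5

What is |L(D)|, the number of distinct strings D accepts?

3

The useful subgraph on states {0, 2, 4} is acyclic, so L(D) is finite; the longest accepting path visits 3 useful states, giving maximum string length 2.
Counting accepting paths from 2 by length: 1 of length 0, 1 of length 1, 1 of length 2. Total 3.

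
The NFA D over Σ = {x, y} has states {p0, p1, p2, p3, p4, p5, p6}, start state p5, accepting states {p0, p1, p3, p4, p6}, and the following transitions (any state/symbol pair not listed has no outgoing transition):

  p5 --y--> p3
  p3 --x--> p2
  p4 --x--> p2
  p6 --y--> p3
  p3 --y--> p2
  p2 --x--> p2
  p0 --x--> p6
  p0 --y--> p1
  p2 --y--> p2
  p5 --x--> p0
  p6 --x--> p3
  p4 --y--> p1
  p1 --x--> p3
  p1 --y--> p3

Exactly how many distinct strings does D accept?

The useful subgraph on states {p0, p1, p3, p5, p6} is acyclic, so L(D) is finite; the longest accepting path visits 4 useful states, giving maximum string length 3.
Counting accepting paths from p5 by length: 2 of length 1, 2 of length 2, 4 of length 3. Total 8.

8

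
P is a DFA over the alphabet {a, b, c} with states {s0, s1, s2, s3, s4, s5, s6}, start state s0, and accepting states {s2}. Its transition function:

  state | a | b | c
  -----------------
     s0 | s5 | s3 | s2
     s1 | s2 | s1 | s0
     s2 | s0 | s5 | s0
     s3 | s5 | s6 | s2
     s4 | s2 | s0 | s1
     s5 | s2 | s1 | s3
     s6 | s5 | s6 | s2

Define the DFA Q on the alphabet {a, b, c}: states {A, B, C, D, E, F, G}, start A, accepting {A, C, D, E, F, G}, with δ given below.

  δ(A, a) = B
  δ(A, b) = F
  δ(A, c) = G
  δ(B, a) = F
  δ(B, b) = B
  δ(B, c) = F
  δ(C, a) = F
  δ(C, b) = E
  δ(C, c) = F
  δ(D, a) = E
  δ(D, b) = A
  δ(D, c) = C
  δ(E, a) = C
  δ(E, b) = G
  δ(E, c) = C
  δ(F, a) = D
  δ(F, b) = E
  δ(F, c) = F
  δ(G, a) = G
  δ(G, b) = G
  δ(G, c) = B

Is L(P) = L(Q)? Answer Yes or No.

The string cac is accepted by P but rejected by Q.
So L(P) ≠ L(Q).

No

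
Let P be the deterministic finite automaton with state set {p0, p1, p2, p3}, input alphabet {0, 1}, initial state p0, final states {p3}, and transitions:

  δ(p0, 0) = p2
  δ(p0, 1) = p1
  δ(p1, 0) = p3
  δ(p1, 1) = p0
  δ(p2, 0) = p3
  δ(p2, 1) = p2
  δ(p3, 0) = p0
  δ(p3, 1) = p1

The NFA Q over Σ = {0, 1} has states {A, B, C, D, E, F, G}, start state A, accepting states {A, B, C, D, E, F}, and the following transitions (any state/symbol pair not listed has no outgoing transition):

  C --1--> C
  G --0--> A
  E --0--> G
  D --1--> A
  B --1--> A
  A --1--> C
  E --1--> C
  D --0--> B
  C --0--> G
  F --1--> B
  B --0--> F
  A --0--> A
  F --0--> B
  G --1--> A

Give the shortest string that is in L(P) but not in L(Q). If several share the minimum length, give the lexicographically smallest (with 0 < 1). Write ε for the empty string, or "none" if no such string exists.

The string 10 is accepted by P but not by Q.
No shorter string lies in the difference, and 10 is the lexicographically first length-2 string in L(P) \ L(Q).

10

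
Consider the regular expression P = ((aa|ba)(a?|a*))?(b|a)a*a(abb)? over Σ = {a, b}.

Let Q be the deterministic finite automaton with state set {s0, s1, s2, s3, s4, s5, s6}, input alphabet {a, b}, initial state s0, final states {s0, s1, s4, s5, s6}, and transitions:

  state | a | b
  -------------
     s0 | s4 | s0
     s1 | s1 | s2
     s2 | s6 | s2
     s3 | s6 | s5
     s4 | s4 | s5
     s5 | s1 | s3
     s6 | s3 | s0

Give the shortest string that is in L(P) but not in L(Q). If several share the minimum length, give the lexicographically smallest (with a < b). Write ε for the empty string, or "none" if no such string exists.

The string aaabb is accepted by P but not by Q.
No shorter string lies in the difference, and aaabb is the lexicographically first length-5 string in L(P) \ L(Q).

aaabb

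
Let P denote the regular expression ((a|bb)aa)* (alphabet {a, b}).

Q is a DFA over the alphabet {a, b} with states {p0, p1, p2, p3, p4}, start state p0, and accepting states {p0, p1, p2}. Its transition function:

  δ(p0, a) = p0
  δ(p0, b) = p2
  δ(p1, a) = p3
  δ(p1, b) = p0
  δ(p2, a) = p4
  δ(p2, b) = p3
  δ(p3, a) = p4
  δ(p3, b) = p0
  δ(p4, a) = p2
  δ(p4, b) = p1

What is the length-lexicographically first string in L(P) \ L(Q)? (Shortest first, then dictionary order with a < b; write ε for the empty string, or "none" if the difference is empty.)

The string bbaaaaa is accepted by P but not by Q.
No shorter string lies in the difference, and bbaaaaa is the lexicographically first length-7 string in L(P) \ L(Q).

bbaaaaa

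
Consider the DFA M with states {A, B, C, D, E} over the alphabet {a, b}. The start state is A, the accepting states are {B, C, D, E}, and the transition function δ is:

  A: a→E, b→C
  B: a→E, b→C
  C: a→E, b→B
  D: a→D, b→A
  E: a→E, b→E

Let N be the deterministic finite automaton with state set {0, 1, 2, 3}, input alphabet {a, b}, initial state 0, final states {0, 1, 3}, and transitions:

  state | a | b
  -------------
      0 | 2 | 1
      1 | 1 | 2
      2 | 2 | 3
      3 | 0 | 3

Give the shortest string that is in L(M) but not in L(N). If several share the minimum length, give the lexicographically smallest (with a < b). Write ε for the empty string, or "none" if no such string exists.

a

The string a is accepted by M but not by N.
No shorter string lies in the difference, and a is the lexicographically first length-1 string in L(M) \ L(N).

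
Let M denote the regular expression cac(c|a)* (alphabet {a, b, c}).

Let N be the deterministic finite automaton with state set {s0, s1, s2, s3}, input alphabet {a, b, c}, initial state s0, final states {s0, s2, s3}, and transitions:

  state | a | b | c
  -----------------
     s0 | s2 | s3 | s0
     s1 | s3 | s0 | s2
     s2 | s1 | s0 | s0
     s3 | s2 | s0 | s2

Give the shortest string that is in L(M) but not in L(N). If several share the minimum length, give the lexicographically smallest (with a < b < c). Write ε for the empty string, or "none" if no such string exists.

cacaa

The string cacaa is accepted by M but not by N.
No shorter string lies in the difference, and cacaa is the lexicographically first length-5 string in L(M) \ L(N).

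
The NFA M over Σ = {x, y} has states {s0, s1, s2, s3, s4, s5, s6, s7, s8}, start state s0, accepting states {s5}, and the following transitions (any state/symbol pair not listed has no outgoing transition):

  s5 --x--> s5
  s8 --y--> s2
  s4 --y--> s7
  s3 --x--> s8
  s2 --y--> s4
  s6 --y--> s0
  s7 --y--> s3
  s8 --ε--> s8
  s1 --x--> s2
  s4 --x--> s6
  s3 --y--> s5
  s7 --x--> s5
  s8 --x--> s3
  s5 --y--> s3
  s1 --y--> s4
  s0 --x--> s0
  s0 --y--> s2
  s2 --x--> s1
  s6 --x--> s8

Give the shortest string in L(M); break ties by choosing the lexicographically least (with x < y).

A breadth-first search from s0 reaches an accepting state first via the path s0 → s2 → s4 → s7 → s5 on input yyyx.
No string of length < 4 is accepted (BFS exhausts all shorter strings without reaching an accepting state), and yyyx is the lexicographically least accepting string of length 4.

yyyx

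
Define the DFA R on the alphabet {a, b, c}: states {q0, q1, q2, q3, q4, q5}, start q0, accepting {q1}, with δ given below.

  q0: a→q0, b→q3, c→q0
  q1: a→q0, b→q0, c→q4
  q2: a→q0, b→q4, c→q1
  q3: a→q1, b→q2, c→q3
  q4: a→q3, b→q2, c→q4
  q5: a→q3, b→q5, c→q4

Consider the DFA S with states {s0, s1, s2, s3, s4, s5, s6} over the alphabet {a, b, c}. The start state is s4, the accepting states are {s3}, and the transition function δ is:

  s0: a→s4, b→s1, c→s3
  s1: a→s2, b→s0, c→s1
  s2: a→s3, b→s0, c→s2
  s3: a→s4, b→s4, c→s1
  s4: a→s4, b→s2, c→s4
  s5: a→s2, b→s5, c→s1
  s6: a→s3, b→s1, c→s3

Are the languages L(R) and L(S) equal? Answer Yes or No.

Exploring the product automaton R × S from the start pair (q0, s4), following both machines on each input symbol, reaches 5 state pairs: (q0, s4), (q3, s2), (q1, s3), (q2, s0), (q4, s1).
R accepts in {q1} and S accepts in {s3}. In every reachable pair the two components are either both accepting — (q1, s3) — or both non-accepting, so no string is accepted by exactly one of the machines: L(R) \ L(S) and L(S) \ L(R) are both empty.
Hence every string is accepted by R iff it is accepted by S, and the two languages coincide.

Yes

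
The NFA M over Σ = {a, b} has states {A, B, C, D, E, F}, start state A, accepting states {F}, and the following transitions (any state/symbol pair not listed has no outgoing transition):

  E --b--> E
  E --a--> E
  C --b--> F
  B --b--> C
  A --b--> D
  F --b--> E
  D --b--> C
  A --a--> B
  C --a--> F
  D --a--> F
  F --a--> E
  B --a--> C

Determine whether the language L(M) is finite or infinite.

The useful states (reachable from A and able to reach an accepting state) are {A, B, C, D, F}.
Restricted to these states the transition graph has no cycle, so every accepting path has bounded length and L is finite.

finite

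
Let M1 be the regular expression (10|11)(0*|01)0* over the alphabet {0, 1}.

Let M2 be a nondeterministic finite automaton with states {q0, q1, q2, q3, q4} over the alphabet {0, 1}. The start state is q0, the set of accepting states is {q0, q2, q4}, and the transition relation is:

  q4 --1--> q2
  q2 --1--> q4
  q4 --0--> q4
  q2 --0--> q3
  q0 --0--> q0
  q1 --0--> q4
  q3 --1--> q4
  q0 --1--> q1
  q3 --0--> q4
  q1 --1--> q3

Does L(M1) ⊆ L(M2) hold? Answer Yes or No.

No

The string 11 is in L(M1) but not in L(M2).
So L(M1) ⊄ L(M2).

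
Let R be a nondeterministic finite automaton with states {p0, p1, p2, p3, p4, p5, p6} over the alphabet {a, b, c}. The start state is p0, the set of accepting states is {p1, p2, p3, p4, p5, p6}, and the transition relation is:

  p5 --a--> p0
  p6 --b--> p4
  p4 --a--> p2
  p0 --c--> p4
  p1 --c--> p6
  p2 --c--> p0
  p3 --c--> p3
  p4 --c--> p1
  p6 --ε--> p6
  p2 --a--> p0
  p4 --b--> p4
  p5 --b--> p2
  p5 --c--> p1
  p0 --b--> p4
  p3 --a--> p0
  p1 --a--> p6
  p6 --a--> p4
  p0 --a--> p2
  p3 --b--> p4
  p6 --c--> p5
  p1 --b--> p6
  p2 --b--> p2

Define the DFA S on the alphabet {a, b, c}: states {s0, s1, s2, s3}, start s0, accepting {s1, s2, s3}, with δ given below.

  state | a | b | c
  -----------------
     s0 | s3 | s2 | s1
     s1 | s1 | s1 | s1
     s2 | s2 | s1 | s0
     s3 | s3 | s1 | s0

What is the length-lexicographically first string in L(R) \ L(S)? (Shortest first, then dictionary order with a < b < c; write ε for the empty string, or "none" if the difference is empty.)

The string bc is accepted by R but not by S.
No shorter string lies in the difference, and bc is the lexicographically first length-2 string in L(R) \ L(S).

bc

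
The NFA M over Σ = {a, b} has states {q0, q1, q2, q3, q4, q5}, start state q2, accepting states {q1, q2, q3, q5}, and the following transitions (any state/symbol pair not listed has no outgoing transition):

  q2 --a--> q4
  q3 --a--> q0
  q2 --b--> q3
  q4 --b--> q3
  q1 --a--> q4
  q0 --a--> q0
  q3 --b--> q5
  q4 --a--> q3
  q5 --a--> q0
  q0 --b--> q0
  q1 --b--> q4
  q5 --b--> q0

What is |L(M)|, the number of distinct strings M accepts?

The useful subgraph on states {q2, q3, q4, q5} is acyclic, so L(M) is finite; the longest accepting path visits 4 useful states, giving maximum string length 3.
Counting accepting paths from q2 by length: 1 of length 0, 1 of length 1, 3 of length 2, 2 of length 3. Total 7.

7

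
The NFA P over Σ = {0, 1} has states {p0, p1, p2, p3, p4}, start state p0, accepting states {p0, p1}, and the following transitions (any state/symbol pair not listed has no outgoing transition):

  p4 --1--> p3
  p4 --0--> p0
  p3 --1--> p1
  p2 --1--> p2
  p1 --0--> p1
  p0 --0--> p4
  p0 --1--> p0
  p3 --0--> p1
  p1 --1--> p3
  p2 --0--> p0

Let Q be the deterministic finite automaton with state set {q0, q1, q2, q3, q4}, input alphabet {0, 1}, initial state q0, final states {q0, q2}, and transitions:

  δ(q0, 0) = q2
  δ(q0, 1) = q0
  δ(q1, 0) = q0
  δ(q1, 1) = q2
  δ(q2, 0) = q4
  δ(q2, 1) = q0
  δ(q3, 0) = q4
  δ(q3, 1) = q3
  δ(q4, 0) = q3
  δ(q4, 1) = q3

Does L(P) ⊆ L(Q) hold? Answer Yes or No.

No

The string 00 is in L(P) but not in L(Q).
So L(P) ⊄ L(Q).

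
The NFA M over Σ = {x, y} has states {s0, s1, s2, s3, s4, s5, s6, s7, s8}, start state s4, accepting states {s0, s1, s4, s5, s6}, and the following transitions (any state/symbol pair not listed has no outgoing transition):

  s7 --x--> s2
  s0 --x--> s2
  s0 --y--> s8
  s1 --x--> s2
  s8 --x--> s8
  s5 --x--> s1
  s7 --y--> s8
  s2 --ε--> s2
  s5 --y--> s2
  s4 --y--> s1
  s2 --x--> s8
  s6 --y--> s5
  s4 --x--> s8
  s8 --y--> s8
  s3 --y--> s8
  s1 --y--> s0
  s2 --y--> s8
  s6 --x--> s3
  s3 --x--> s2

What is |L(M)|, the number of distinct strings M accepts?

The useful subgraph on states {s0, s1, s4} is acyclic, so L(M) is finite; the longest accepting path visits 3 useful states, giving maximum string length 2.
Counting accepting paths from s4 by length: 1 of length 0, 1 of length 1, 1 of length 2. Total 3.

3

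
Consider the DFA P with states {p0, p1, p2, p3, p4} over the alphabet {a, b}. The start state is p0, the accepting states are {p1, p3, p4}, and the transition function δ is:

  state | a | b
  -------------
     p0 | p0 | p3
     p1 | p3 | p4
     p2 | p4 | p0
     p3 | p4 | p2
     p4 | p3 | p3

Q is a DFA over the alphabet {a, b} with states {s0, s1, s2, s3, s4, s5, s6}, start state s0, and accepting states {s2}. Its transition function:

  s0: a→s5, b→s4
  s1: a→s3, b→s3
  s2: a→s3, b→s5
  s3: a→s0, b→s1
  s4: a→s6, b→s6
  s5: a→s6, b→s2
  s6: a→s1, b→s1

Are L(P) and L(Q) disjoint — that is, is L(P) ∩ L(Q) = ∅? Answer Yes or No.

The string ab is accepted by both P and Q.
Hence L(P) ∩ L(Q) ≠ ∅.

No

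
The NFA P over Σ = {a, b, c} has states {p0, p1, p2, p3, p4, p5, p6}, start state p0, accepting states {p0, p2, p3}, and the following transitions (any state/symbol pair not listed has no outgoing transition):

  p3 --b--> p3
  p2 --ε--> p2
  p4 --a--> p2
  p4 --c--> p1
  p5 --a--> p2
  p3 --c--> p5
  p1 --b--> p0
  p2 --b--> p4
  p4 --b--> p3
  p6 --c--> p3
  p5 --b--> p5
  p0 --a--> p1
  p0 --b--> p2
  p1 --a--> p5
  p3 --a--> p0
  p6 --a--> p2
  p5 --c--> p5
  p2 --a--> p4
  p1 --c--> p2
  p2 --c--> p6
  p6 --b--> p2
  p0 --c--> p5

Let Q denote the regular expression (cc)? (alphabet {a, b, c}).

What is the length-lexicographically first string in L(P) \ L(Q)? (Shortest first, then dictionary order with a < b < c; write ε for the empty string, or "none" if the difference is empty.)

b

The string b is accepted by P but not by Q.
No shorter string lies in the difference, and b is the lexicographically first length-1 string in L(P) \ L(Q).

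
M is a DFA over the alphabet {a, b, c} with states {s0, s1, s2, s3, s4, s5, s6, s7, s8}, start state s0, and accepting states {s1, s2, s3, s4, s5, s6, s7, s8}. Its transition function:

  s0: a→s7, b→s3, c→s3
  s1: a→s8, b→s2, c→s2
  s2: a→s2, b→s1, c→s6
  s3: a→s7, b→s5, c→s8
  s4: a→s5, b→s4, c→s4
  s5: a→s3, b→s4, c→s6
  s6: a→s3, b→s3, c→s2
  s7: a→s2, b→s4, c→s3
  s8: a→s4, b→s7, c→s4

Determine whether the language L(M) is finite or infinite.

infinite

State s4 is reachable from the start and can reach an accepting state, and it lies on the cycle s4 → s4.
Traversing that cycle any number of times yields accepted strings of unbounded length, so the language is infinite.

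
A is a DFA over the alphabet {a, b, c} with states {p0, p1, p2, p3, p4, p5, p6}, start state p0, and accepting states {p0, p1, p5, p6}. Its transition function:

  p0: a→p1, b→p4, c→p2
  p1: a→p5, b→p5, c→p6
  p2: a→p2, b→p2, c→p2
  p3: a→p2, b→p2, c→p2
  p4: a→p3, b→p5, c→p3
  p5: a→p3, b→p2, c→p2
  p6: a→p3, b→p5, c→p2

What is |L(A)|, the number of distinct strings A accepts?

7

The useful subgraph on states {p0, p1, p4, p5, p6} is acyclic, so L(A) is finite; the longest accepting path visits 4 useful states, giving maximum string length 3.
Counting accepting paths from p0 by length: 1 of length 0, 1 of length 1, 4 of length 2, 1 of length 3. Total 7.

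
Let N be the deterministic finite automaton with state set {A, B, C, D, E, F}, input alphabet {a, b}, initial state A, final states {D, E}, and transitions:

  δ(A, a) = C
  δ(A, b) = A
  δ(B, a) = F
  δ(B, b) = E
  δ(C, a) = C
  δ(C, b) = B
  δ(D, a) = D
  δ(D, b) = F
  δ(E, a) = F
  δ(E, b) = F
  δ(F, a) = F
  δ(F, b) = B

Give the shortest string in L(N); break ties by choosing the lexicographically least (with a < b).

abb

A breadth-first search from A reaches an accepting state first via the path A → C → B → E on input abb.
No string of length < 3 is accepted (BFS exhausts all shorter strings without reaching an accepting state), and abb is the lexicographically least accepting string of length 3.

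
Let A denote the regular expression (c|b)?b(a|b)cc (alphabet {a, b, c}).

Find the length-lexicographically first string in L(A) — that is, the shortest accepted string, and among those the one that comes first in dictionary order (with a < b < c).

bacc

By inspection of the expression, no string of length less than 4 matches, and bacc is the lexicographically first match of length 4.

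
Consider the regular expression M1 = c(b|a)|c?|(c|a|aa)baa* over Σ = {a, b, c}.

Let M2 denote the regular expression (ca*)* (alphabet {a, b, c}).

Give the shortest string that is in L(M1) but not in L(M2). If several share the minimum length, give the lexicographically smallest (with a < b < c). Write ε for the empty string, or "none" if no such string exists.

cb

The string cb is accepted by M1 but not by M2.
No shorter string lies in the difference, and cb is the lexicographically first length-2 string in L(M1) \ L(M2).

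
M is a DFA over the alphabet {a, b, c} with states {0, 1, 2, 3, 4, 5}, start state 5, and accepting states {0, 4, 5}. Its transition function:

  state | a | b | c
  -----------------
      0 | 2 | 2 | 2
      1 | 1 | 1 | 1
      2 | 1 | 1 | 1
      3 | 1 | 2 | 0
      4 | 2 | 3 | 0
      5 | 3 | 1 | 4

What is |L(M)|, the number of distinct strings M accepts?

The useful subgraph on states {0, 3, 4, 5} is acyclic, so L(M) is finite; the longest accepting path visits 4 useful states, giving maximum string length 3.
Counting accepting paths from 5 by length: 1 of length 0, 1 of length 1, 2 of length 2, 1 of length 3. Total 5.

5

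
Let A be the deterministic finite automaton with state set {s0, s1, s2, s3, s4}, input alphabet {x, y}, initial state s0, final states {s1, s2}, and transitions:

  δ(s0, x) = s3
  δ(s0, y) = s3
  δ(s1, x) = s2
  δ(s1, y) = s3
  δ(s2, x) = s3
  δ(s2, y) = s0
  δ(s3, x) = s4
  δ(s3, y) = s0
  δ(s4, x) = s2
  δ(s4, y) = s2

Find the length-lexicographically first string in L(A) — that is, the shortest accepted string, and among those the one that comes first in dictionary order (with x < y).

A breadth-first search from s0 reaches an accepting state first via the path s0 → s3 → s4 → s2 on input xxx.
No string of length < 3 is accepted (BFS exhausts all shorter strings without reaching an accepting state), and xxx is the lexicographically least accepting string of length 3.

xxx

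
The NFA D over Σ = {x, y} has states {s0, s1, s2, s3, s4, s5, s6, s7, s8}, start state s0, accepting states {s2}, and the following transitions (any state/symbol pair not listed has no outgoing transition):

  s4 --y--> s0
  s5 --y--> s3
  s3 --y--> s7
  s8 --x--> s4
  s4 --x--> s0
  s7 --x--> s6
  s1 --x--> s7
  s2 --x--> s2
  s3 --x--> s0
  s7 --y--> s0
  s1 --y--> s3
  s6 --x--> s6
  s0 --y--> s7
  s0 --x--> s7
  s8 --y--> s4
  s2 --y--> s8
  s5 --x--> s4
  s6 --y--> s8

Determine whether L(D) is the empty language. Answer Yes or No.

The states reachable from the start state are {s0, s4, s6, s7, s8}.
None of the accepting states {s2} is reachable, so no string is accepted and L(D) = ∅.

Yes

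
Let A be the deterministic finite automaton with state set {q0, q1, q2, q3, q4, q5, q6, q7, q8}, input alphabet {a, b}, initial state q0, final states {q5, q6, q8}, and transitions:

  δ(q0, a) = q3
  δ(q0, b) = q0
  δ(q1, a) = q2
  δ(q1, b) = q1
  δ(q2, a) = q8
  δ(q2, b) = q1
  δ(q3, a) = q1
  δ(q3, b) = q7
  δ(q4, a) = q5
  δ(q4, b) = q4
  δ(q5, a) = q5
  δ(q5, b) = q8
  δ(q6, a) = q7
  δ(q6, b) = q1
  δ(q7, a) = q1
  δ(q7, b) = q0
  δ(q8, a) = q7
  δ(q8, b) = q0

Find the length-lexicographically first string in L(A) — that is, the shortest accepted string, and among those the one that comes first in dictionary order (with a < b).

A breadth-first search from q0 reaches an accepting state first via the path q0 → q3 → q1 → q2 → q8 on input aaaa.
No string of length < 4 is accepted (BFS exhausts all shorter strings without reaching an accepting state), and aaaa is the lexicographically least accepting string of length 4.

aaaa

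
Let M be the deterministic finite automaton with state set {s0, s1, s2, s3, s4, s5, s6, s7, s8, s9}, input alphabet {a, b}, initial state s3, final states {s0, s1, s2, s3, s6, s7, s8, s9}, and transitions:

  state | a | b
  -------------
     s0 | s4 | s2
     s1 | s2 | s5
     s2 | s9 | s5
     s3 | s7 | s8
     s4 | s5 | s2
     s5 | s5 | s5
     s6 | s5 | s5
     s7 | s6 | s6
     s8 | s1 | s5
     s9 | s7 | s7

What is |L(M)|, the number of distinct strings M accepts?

14

The useful subgraph on states {s1, s2, s3, s6, s7, s8, s9} is acyclic, so L(M) is finite; the longest accepting path visits 7 useful states, giving maximum string length 6.
Counting accepting paths from s3 by length: 1 of length 0, 2 of length 1, 3 of length 2, 1 of length 3, 1 of length 4, 2 of length 5, 4 of length 6. Total 14.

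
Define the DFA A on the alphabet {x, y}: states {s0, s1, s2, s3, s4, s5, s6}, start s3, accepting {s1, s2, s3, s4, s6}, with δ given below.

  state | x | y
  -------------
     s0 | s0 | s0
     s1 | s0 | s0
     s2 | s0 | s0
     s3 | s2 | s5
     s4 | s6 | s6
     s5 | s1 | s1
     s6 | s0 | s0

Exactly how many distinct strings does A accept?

4

The useful subgraph on states {s1, s2, s3, s5} is acyclic, so L(A) is finite; the longest accepting path visits 3 useful states, giving maximum string length 2.
Counting accepting paths from s3 by length: 1 of length 0, 1 of length 1, 2 of length 2. Total 4.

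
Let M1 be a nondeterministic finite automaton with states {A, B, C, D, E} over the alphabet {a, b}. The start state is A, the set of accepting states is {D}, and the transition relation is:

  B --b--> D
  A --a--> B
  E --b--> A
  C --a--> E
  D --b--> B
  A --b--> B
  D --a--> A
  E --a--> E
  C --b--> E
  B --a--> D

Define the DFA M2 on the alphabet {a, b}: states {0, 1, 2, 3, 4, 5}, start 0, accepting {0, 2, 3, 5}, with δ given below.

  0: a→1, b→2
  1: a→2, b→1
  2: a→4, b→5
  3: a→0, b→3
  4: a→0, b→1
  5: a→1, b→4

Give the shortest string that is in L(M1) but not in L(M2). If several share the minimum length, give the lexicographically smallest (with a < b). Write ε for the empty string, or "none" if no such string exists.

The string ab is accepted by M1 but not by M2.
No shorter string lies in the difference, and ab is the lexicographically first length-2 string in L(M1) \ L(M2).

ab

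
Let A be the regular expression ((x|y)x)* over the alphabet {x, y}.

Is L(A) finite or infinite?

infinite

The expression contains a Kleene star applied to a subexpression that matches at least one nonempty string, so it matches strings of unbounded length.
Hence L(A) is infinite.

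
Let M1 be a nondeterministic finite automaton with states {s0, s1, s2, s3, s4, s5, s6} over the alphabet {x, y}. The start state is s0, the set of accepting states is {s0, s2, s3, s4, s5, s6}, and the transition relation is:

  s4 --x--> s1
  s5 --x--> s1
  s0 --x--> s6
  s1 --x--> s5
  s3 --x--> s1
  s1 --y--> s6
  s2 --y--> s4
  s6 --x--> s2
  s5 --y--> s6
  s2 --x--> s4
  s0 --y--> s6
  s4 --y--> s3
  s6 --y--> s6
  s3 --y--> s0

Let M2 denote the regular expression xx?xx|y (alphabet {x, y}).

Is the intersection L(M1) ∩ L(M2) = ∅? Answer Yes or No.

The string y is accepted by both M1 and M2.
Hence L(M1) ∩ L(M2) ≠ ∅.

No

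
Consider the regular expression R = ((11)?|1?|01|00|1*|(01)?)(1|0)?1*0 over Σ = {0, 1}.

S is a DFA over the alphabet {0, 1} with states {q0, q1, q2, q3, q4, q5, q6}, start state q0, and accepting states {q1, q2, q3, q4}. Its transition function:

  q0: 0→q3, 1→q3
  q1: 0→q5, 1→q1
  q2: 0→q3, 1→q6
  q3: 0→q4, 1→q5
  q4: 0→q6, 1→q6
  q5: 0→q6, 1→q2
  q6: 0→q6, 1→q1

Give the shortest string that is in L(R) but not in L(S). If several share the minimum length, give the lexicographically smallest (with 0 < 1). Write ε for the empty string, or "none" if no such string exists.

000

The string 000 is accepted by R but not by S.
No shorter string lies in the difference, and 000 is the lexicographically first length-3 string in L(R) \ L(S).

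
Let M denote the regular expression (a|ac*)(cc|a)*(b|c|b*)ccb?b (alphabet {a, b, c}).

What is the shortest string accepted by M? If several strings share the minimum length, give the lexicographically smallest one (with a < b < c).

accb

By inspection of the expression, no string of length less than 4 matches, and accb is the lexicographically first match of length 4.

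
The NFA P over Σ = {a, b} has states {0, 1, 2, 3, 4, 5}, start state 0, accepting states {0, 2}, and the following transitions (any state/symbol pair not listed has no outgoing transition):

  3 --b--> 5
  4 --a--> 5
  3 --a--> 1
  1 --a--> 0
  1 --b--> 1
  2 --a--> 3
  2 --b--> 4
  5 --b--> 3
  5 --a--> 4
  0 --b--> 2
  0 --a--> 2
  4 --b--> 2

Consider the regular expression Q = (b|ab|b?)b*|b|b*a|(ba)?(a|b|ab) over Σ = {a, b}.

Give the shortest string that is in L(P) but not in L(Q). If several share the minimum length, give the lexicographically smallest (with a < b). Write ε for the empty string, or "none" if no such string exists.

The string aaaa is accepted by P but not by Q.
No shorter string lies in the difference, and aaaa is the lexicographically first length-4 string in L(P) \ L(Q).

aaaa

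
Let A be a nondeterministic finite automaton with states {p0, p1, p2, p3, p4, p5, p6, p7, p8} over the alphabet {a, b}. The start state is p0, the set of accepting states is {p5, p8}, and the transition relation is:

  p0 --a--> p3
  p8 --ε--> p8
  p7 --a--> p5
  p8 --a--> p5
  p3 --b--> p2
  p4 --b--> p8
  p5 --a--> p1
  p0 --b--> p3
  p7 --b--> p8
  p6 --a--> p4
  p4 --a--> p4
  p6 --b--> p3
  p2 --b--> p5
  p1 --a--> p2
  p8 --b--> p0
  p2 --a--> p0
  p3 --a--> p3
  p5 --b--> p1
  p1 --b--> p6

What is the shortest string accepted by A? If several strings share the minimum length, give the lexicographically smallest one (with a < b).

abb

A breadth-first search from p0 reaches an accepting state first via the path p0 → p3 → p2 → p5 on input abb.
No string of length < 3 is accepted (BFS exhausts all shorter strings without reaching an accepting state), and abb is the lexicographically least accepting string of length 3.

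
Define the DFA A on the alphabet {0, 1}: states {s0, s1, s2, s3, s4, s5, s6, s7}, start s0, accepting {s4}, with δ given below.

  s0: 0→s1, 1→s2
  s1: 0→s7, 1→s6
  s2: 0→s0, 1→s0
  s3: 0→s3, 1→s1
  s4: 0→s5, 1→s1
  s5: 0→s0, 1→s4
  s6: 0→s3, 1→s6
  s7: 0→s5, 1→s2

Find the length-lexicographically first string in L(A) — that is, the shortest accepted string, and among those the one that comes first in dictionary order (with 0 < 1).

A breadth-first search from s0 reaches an accepting state first via the path s0 → s1 → s7 → s5 → s4 on input 0001.
No string of length < 4 is accepted (BFS exhausts all shorter strings without reaching an accepting state), and 0001 is the lexicographically least accepting string of length 4.

0001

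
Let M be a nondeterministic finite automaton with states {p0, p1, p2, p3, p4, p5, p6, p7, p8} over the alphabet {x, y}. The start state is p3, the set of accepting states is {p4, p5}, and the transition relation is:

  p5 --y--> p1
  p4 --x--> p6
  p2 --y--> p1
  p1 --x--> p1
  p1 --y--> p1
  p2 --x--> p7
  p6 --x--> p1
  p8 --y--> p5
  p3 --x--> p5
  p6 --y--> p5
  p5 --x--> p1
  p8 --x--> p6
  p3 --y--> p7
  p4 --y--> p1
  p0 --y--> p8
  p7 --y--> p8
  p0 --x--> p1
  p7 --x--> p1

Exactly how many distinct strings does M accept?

The useful subgraph on states {p3, p5, p6, p7, p8} is acyclic, so L(M) is finite; the longest accepting path visits 5 useful states, giving maximum string length 4.
Counting accepting paths from p3 by length: 1 of length 1, 1 of length 3, 1 of length 4. Total 3.

3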